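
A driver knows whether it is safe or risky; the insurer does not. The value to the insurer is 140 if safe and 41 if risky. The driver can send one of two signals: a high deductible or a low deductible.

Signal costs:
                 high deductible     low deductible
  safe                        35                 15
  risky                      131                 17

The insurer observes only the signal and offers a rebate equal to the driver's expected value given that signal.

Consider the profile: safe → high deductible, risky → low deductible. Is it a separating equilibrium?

Under separation the insurer infers type exactly: high deductible → safe (pays 140), low deductible → risky (pays 41).
Safe: high deductible gives 140 − 35 = 105; low deductible gives 41 − 15 = 26. No deviation. ✓
Risky: low deductible gives 41 − 17 = 24; high deductible gives 140 − 131 = 9. No deviation. ✓
Both incentive constraints hold.

Yes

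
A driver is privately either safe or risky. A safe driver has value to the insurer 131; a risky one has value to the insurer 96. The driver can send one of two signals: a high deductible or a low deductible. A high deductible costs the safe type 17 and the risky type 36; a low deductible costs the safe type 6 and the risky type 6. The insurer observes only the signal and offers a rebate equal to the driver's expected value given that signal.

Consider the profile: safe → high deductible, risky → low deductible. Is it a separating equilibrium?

If types separate, high deductible earns payment 131 and low deductible earns 96.
Safe: high deductible gives 131 − 17 = 114; low deductible gives 96 − 6 = 90. No deviation. ✓
Risky: low deductible gives 96 − 6 = 90; high deductible gives 131 − 36 = 95. Would deviate. ✗

No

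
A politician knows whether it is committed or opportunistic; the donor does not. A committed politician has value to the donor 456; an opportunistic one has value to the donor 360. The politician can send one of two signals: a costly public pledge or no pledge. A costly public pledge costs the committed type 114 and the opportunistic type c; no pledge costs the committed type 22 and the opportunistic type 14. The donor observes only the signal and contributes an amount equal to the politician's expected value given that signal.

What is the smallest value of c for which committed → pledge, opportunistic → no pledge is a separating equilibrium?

110

Under separation: pledge → committed (pays 456); no pledge → opportunistic (pays 360).
Committed: 456 − 114 = 342 ≥ 360 − 22 = 338. Holds regardless of c. ✓
Opportunistic: 360 − 14 ≥ 456 − c, so c ≥ 456 − 346 = 110.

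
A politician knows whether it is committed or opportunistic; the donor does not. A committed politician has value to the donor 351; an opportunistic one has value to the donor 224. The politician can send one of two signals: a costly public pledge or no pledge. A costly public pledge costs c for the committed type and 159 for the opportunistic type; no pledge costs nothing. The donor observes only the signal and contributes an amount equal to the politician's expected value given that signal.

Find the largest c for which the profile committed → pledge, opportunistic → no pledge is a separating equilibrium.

Under separation: pledge → committed (pays 351); no pledge → opportunistic (pays 224).
Opportunistic: 224 − 0 = 224 ≥ 351 − 159 = 192. Holds regardless of c. ✓
Committed: 351 − c ≥ 224 − 0, so c ≤ 351 − 224 = 127.

127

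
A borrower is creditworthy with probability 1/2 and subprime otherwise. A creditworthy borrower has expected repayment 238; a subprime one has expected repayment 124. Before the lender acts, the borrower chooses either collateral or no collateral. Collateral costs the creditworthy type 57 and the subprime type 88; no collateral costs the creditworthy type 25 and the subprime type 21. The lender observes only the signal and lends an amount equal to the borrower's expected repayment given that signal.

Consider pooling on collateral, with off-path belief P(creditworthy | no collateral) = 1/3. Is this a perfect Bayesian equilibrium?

No

At the pooled signal (collateral) the lender holds the prior 1/2 and pays 1/2·238 + 1/2·124 = 181. Off-path (no collateral) belief 1/3 gives 1/3·238 + 2/3·124 = 162.
Creditworthy: collateral gives 181 − 57 = 124; no collateral gives 162 − 25 = 137. Deviates. ✗
Subprime: collateral gives 181 − 88 = 93; no collateral gives 162 − 21 = 141. Deviates. ✗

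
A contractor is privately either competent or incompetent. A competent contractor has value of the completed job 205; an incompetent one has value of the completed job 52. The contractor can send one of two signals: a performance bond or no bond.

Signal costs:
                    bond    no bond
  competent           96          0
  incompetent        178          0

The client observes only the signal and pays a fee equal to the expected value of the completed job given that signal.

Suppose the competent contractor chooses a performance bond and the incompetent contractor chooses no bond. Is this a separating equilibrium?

If types separate, bond earns payment 205 and no bond earns 52.
Competent: bond gives 205 − 96 = 109; no bond gives 52 − 0 = 52. No deviation. ✓
Incompetent: no bond gives 52 − 0 = 52; bond gives 205 − 178 = 27. No deviation. ✓
Neither type gains from mimicking the other.

Yes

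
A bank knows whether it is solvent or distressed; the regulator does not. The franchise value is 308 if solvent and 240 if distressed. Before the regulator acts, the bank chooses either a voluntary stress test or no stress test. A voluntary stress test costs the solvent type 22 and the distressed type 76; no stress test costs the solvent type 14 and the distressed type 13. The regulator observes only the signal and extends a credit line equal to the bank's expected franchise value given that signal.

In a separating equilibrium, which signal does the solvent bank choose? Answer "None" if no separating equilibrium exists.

None

Try solvent → stress test, distressed → no stress test:
  If types separate, stress test earns payment 308 and no stress test earns 240.
  Solvent: stress test gives 308 − 22 = 286; no stress test gives 240 − 14 = 226. No deviation. ✓
  Distressed: no stress test gives 240 − 13 = 227; stress test gives 308 − 76 = 232. Would deviate. ✗
Try solvent → no stress test, distressed → stress test:
  If types separate, no stress test earns payment 308 and stress test earns 240.
  Solvent: no stress test gives 308 − 14 = 294; stress test gives 240 − 22 = 218. No deviation. ✓
  Distressed: stress test gives 240 − 76 = 164; no stress test gives 308 − 13 = 295. Would deviate. ✗
Neither assignment is incentive-compatible.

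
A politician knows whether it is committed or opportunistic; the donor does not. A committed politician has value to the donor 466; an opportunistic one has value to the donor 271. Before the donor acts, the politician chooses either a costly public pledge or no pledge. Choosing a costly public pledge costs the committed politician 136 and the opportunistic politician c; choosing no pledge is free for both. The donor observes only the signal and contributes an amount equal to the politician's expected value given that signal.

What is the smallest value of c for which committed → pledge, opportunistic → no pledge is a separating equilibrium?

Under separation: pledge → committed (pays 466); no pledge → opportunistic (pays 271).
Committed: 466 − 136 = 330 ≥ 271 − 0 = 271. Holds regardless of c. ✓
Opportunistic: 271 − 0 ≥ 466 − c, so c ≥ 466 − 271 = 195.

195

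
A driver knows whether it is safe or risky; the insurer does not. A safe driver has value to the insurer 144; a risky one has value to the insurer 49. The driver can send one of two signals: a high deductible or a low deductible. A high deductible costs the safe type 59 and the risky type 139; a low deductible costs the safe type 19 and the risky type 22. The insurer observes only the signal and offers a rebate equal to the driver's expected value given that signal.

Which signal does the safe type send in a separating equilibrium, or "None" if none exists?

Try safe → high deductible, risky → low deductible:
  Under separation the insurer infers type exactly: high deductible → safe (pays 144), low deductible → risky (pays 49).
  Safe: high deductible gives 144 − 59 = 85; low deductible gives 49 − 19 = 30. No deviation. ✓
  Risky: low deductible gives 49 − 22 = 27; high deductible gives 144 − 139 = 5. No deviation. ✓
Both hold — the safe type sends high deductible.

high deductible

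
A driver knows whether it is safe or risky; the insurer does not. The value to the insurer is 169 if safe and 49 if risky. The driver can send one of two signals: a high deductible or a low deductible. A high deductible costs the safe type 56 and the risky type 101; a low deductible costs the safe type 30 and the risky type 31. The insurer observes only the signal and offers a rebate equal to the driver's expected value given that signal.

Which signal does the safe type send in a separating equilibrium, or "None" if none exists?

Try safe → high deductible, risky → low deductible:
  If types separate, high deductible earns payment 169 and low deductible earns 49.
  Safe: high deductible gives 169 − 56 = 113; low deductible gives 49 − 30 = 19. No deviation. ✓
  Risky: low deductible gives 49 − 31 = 18; high deductible gives 169 − 101 = 68. Would deviate. ✗
Try safe → low deductible, risky → high deductible:
  If types separate, low deductible earns payment 169 and high deductible earns 49.
  Safe: low deductible gives 169 − 30 = 139; high deductible gives 49 − 56 = -7. No deviation. ✓
  Risky: high deductible gives 49 − 101 = -52; low deductible gives 169 − 31 = 138. Would deviate. ✗
Neither assignment is incentive-compatible.

None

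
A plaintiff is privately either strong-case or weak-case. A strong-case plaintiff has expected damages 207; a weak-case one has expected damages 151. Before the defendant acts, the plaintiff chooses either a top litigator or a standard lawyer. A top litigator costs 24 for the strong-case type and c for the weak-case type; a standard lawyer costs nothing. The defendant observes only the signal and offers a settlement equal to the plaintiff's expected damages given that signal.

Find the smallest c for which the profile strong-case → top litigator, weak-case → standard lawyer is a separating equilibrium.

Under separation: top litigator → strong-case (pays 207); standard lawyer → weak-case (pays 151).
Strong-case: 207 − 24 = 183 ≥ 151 − 0 = 151. Holds regardless of c. ✓
Weak-case: 151 − 0 ≥ 207 − c, so c ≥ 207 − 151 = 56.

56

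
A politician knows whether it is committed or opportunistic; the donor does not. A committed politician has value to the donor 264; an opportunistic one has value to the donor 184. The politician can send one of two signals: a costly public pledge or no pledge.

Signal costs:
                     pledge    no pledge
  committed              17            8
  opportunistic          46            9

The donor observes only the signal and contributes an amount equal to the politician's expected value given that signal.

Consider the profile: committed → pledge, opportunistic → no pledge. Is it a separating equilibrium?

No

If types separate, pledge earns payment 264 and no pledge earns 184.
Committed: pledge gives 264 − 17 = 247; no pledge gives 184 − 8 = 176. No deviation. ✓
Opportunistic: no pledge gives 184 − 9 = 175; pledge gives 264 − 46 = 218. Would deviate. ✗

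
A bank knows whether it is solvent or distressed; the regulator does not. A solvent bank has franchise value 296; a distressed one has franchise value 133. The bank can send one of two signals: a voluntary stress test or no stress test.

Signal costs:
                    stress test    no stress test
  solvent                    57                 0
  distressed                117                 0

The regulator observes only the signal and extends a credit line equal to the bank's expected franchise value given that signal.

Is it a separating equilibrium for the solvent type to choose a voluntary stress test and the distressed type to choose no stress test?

If types separate, stress test earns payment 296 and no stress test earns 133.
Solvent: stress test gives 296 − 57 = 239; no stress test gives 133 − 0 = 133. No deviation. ✓
Distressed: no stress test gives 133 − 0 = 133; stress test gives 296 − 117 = 179. Would deviate. ✗

No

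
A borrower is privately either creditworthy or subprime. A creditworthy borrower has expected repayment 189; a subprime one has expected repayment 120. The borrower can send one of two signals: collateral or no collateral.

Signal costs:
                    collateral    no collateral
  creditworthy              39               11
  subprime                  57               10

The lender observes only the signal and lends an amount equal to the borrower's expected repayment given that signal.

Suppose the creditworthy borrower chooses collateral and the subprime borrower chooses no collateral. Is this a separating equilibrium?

Under separation the lender infers type exactly: collateral → creditworthy (pays 189), no collateral → subprime (pays 120).
Creditworthy: collateral gives 189 − 39 = 150; no collateral gives 120 − 11 = 109. No deviation. ✓
Subprime: no collateral gives 120 − 10 = 110; collateral gives 189 − 57 = 132. Would deviate. ✗

No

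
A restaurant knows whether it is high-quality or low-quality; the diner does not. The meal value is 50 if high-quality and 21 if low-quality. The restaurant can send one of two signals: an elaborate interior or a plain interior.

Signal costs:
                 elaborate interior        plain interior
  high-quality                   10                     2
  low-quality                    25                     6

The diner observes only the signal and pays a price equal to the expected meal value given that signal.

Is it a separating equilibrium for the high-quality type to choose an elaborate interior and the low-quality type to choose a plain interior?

No

If types separate, elaborate interior earns payment 50 and plain interior earns 21.
High-quality: elaborate interior gives 50 − 10 = 40; plain interior gives 21 − 2 = 19. No deviation. ✓
Low-quality: plain interior gives 21 − 6 = 15; elaborate interior gives 50 − 25 = 25. Would deviate. ✗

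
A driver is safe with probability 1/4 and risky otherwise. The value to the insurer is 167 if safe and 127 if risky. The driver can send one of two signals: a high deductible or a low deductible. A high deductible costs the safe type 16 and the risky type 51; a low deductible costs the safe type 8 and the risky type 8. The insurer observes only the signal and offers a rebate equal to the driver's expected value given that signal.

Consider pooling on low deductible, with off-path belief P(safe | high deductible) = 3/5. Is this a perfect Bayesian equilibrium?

At the pooled signal (low deductible) the insurer holds the prior 1/4 and pays 1/4·167 + 3/4·127 = 137. Off-path (high deductible) belief 3/5 gives 3/5·167 + 2/5·127 = 151.
Safe: low deductible gives 137 − 8 = 129; high deductible gives 151 − 16 = 135. Deviates. ✗
Risky: low deductible gives 137 − 8 = 129; high deductible gives 151 − 51 = 100. Stays. ✓

No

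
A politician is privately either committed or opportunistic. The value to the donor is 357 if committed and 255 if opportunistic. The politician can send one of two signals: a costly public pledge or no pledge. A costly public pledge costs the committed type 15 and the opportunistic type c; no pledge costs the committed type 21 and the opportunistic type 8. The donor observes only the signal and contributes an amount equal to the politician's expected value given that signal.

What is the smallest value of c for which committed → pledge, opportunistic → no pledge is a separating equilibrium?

Under separation: pledge → committed (pays 357); no pledge → opportunistic (pays 255).
Committed: 357 − 15 = 342 ≥ 255 − 21 = 234. Holds regardless of c. ✓
Opportunistic: 255 − 8 ≥ 357 − c, so c ≥ 357 − 247 = 110.

110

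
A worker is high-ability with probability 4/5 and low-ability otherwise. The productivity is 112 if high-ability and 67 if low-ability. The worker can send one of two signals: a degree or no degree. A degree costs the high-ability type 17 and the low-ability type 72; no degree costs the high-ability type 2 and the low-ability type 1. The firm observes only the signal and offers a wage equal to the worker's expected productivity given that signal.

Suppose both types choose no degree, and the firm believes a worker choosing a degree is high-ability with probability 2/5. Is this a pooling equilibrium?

Yes

At the pooled signal (no degree) the firm holds the prior 4/5 and pays 4/5·112 + 1/5·67 = 103. Off-path (degree) belief 2/5 gives 2/5·112 + 3/5·67 = 85.
High-ability: no degree gives 103 − 2 = 101; degree gives 85 − 17 = 68. Stays. ✓
Low-ability: no degree gives 103 − 1 = 102; degree gives 85 − 72 = 13. Stays. ✓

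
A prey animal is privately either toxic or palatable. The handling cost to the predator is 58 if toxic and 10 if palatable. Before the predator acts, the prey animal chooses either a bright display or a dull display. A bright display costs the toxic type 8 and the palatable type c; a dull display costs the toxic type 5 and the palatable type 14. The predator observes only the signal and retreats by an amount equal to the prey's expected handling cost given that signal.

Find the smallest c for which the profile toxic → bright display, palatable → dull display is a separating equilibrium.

62

Under separation: bright display → toxic (pays 58); dull display → palatable (pays 10).
Toxic: 58 − 8 = 50 ≥ 10 − 5 = 5. Holds regardless of c. ✓
Palatable: 10 − 14 ≥ 58 − c, so c ≥ 58 − -4 = 62.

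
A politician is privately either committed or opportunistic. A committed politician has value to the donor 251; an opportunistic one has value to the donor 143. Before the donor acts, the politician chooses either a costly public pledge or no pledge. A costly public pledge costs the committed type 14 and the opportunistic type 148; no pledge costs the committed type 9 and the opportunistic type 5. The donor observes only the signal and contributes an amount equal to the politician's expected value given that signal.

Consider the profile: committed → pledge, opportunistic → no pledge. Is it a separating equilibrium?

Under separation the donor infers type exactly: pledge → committed (pays 251), no pledge → opportunistic (pays 143).
Committed: pledge gives 251 − 14 = 237; no pledge gives 143 − 9 = 134. No deviation. ✓
Opportunistic: no pledge gives 143 − 5 = 138; pledge gives 251 − 148 = 103. No deviation. ✓
Neither type gains from mimicking the other.

Yes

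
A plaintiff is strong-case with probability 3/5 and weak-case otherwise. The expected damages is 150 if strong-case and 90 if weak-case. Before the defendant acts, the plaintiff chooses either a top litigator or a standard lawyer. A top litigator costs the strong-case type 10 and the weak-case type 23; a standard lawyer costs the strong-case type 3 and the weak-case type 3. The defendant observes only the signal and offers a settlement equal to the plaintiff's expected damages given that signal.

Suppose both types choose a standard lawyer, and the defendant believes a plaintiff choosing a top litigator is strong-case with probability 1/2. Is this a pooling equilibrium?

On the equilibrium path (standard lawyer) the defendant holds the prior 3/5 and pays 3/5·150 + 2/5·90 = 126. Off-path (top litigator) belief 1/2 gives 1/2·150 + 1/2·90 = 120.
Strong-case: standard lawyer gives 126 − 3 = 123; top litigator gives 120 − 10 = 110. Stays. ✓
Weak-case: standard lawyer gives 126 − 3 = 123; top litigator gives 120 − 23 = 97. Stays. ✓
Beliefs are Bayes-consistent on-path and both types best-respond.

Yes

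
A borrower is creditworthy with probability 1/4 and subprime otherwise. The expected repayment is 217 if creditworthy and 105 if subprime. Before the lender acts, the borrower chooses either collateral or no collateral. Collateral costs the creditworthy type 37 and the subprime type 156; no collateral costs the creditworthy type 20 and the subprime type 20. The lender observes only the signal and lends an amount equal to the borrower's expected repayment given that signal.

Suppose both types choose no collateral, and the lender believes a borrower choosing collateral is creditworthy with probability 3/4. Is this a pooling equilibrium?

At the pooled signal (no collateral) the lender holds the prior 1/4 and pays 1/4·217 + 3/4·105 = 133. Off-path (collateral) belief 3/4 gives 3/4·217 + 1/4·105 = 189.
Creditworthy: no collateral gives 133 − 20 = 113; collateral gives 189 − 37 = 152. Deviates. ✗
Subprime: no collateral gives 133 − 20 = 113; collateral gives 189 − 156 = 33. Stays. ✓

No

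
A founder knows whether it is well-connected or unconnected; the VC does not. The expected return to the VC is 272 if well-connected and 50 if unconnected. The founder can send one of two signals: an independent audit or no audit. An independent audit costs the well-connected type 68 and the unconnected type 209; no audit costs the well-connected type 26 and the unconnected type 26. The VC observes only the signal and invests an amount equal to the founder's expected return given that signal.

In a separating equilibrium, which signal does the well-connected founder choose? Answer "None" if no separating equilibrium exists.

Try well-connected → audit, unconnected → no audit:
  Under separation the VC infers type exactly: audit → well-connected (pays 272), no audit → unconnected (pays 50).
  Well-connected: audit gives 272 − 68 = 204; no audit gives 50 − 26 = 24. No deviation. ✓
  Unconnected: no audit gives 50 − 26 = 24; audit gives 272 − 209 = 63. Would deviate. ✗
Try well-connected → no audit, unconnected → audit:
  Under separation the VC infers type exactly: no audit → well-connected (pays 272), audit → unconnected (pays 50).
  Well-connected: no audit gives 272 − 26 = 246; audit gives 50 − 68 = -18. No deviation. ✓
  Unconnected: audit gives 50 − 209 = -159; no audit gives 272 − 26 = 246. Would deviate. ✗
Neither assignment is incentive-compatible.

None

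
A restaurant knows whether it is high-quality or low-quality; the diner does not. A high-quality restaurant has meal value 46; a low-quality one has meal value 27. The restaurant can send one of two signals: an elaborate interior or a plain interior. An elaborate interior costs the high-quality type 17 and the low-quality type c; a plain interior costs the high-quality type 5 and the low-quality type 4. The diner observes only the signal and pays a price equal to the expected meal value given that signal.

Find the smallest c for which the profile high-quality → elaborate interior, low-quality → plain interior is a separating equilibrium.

23

Under separation: elaborate interior → high-quality (pays 46); plain interior → low-quality (pays 27).
High-quality: 46 − 17 = 29 ≥ 27 − 5 = 22. Holds regardless of c. ✓
Low-quality: 27 − 4 ≥ 46 − c, so c ≥ 46 − 23 = 23.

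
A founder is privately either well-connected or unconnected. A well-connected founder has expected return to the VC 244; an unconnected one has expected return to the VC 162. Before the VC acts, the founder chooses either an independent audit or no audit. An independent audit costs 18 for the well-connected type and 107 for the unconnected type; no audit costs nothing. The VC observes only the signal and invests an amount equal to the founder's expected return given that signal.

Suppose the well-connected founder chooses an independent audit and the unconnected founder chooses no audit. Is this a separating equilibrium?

If types separate, audit earns payment 244 and no audit earns 162.
Well-connected: audit gives 244 − 18 = 226; no audit gives 162 − 0 = 162. No deviation. ✓
Unconnected: no audit gives 162 − 0 = 162; audit gives 244 − 107 = 137. No deviation. ✓
Both incentive constraints hold.

Yes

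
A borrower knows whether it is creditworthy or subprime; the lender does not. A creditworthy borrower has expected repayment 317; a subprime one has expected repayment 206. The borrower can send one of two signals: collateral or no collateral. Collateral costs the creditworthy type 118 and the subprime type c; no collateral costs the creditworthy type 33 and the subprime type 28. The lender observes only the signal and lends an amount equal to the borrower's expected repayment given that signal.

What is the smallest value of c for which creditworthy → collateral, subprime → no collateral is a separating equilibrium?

139

Under separation: collateral → creditworthy (pays 317); no collateral → subprime (pays 206).
Creditworthy: 317 − 118 = 199 ≥ 206 − 33 = 173. Holds regardless of c. ✓
Subprime: 206 − 28 ≥ 317 − c, so c ≥ 317 − 178 = 139.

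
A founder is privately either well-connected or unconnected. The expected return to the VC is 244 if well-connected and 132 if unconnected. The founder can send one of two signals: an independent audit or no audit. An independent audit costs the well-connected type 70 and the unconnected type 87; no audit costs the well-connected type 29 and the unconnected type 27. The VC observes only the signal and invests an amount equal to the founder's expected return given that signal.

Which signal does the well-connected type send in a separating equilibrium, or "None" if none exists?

Try well-connected → audit, unconnected → no audit:
  If types separate, audit earns payment 244 and no audit earns 132.
  Well-connected: audit gives 244 − 70 = 174; no audit gives 132 − 29 = 103. No deviation. ✓
  Unconnected: no audit gives 132 − 27 = 105; audit gives 244 − 87 = 157. Would deviate. ✗
Try well-connected → no audit, unconnected → audit:
  If types separate, no audit earns payment 244 and audit earns 132.
  Well-connected: no audit gives 244 − 29 = 215; audit gives 132 − 70 = 62. No deviation. ✓
  Unconnected: audit gives 132 − 87 = 45; no audit gives 244 − 27 = 217. Would deviate. ✗
Neither assignment is incentive-compatible.

None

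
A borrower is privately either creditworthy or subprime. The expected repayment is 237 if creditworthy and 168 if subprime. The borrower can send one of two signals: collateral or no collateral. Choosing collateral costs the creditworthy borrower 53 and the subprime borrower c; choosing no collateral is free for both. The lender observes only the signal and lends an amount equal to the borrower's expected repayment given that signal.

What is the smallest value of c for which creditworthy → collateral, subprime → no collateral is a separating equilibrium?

69

Under separation: collateral → creditworthy (pays 237); no collateral → subprime (pays 168).
Creditworthy: 237 − 53 = 184 ≥ 168 − 0 = 168. Holds regardless of c. ✓
Subprime: 168 − 0 ≥ 237 − c, so c ≥ 237 − 168 = 69.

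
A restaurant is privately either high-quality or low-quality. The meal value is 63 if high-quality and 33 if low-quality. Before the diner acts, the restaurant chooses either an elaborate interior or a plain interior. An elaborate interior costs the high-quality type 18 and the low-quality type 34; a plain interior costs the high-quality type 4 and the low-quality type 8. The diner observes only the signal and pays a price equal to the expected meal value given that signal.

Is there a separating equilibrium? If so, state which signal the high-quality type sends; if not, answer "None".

Try high-quality → elaborate interior, low-quality → plain interior:
  If types separate, elaborate interior earns payment 63 and plain interior earns 33.
  High-quality: elaborate interior gives 63 − 18 = 45; plain interior gives 33 − 4 = 29. No deviation. ✓
  Low-quality: plain interior gives 33 − 8 = 25; elaborate interior gives 63 − 34 = 29. Would deviate. ✗
Try high-quality → plain interior, low-quality → elaborate interior:
  If types separate, plain interior earns payment 63 and elaborate interior earns 33.
  High-quality: plain interior gives 63 − 4 = 59; elaborate interior gives 33 − 18 = 15. No deviation. ✓
  Low-quality: elaborate interior gives 33 − 34 = -1; plain interior gives 63 − 8 = 55. Would deviate. ✗
Neither assignment is incentive-compatible.

None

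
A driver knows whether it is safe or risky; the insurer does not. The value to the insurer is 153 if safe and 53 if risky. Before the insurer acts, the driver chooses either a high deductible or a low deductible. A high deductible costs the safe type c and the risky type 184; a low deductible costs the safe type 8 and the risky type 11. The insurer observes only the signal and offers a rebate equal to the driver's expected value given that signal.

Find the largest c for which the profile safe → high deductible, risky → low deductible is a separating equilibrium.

108

Under separation: high deductible → safe (pays 153); low deductible → risky (pays 53).
Risky: 53 − 11 = 42 ≥ 153 − 184 = -31. Holds regardless of c. ✓
Safe: 153 − c ≥ 53 − 8, so c ≤ 153 − 45 = 108.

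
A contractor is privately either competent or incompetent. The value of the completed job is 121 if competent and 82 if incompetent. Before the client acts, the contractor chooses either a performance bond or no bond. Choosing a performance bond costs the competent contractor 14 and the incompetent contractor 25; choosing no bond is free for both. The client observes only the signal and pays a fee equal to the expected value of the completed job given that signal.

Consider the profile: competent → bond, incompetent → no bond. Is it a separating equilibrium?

If types separate, bond earns payment 121 and no bond earns 82.
Competent: bond gives 121 − 14 = 107; no bond gives 82 − 0 = 82. No deviation. ✓
Incompetent: no bond gives 82 − 0 = 82; bond gives 121 − 25 = 96. Would deviate. ✗

No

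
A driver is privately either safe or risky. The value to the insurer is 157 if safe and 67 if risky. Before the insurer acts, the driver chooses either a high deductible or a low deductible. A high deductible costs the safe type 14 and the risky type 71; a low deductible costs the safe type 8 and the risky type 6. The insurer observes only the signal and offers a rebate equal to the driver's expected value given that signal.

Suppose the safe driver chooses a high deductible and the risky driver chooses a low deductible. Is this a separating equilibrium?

No

If types separate, high deductible earns payment 157 and low deductible earns 67.
Safe: high deductible gives 157 − 14 = 143; low deductible gives 67 − 8 = 59. No deviation. ✓
Risky: low deductible gives 67 − 6 = 61; high deductible gives 157 − 71 = 86. Would deviate. ✗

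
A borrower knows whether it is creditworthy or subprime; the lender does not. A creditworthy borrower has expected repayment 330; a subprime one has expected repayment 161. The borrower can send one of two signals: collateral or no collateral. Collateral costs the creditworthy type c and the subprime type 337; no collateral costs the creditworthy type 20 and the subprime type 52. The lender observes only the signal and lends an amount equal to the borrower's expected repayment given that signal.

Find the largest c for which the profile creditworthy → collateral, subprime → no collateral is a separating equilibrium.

189

Under separation: collateral → creditworthy (pays 330); no collateral → subprime (pays 161).
Subprime: 161 − 52 = 109 ≥ 330 − 337 = -7. Holds regardless of c. ✓
Creditworthy: 330 − c ≥ 161 − 20, so c ≤ 330 − 141 = 189.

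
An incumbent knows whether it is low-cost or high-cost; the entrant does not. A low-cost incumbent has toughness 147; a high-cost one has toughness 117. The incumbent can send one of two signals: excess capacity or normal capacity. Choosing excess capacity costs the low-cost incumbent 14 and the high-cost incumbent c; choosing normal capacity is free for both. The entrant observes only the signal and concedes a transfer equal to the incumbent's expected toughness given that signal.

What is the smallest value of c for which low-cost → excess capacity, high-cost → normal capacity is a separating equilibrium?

Under separation: excess capacity → low-cost (pays 147); normal capacity → high-cost (pays 117).
Low-cost: 147 − 14 = 133 ≥ 117 − 0 = 117. Holds regardless of c. ✓
High-cost: 117 − 0 ≥ 147 − c, so c ≥ 147 − 117 = 30.

30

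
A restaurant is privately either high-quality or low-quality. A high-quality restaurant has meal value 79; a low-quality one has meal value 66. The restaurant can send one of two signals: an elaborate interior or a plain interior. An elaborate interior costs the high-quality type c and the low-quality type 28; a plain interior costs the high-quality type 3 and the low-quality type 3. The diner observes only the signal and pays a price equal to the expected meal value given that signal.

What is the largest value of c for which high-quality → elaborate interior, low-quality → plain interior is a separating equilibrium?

Under separation: elaborate interior → high-quality (pays 79); plain interior → low-quality (pays 66).
Low-quality: 66 − 3 = 63 ≥ 79 − 28 = 51. Holds regardless of c. ✓
High-quality: 79 − c ≥ 66 − 3, so c ≤ 79 − 63 = 16.

16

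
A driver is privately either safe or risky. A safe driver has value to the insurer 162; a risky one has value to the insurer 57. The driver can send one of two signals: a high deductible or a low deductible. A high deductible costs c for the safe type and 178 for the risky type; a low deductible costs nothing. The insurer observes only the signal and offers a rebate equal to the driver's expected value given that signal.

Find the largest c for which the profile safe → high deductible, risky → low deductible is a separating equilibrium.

Under separation: high deductible → safe (pays 162); low deductible → risky (pays 57).
Risky: 57 − 0 = 57 ≥ 162 − 178 = -16. Holds regardless of c. ✓
Safe: 162 − c ≥ 57 − 0, so c ≤ 162 − 57 = 105.

105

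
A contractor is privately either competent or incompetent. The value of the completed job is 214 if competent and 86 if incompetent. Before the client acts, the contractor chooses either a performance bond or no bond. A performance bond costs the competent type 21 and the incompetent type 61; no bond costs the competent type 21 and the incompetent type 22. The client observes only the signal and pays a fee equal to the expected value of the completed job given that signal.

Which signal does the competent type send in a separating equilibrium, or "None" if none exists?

Try competent → bond, incompetent → no bond:
  If types separate, bond earns payment 214 and no bond earns 86.
  Competent: bond gives 214 − 21 = 193; no bond gives 86 − 21 = 65. No deviation. ✓
  Incompetent: no bond gives 86 − 22 = 64; bond gives 214 − 61 = 153. Would deviate. ✗
Try competent → no bond, incompetent → bond:
  If types separate, no bond earns payment 214 and bond earns 86.
  Competent: no bond gives 214 − 21 = 193; bond gives 86 − 21 = 65. No deviation. ✓
  Incompetent: bond gives 86 − 61 = 25; no bond gives 214 − 22 = 192. Would deviate. ✗
Neither assignment is incentive-compatible.

None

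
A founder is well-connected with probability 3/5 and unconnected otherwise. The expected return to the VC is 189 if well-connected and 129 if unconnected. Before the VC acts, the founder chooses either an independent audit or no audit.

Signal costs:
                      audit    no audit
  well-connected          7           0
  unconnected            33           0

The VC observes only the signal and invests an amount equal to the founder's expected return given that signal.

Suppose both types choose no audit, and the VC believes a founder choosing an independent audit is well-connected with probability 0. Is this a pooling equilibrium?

Yes

At the pooled signal (no audit) the VC holds the prior 3/5 and pays 3/5·189 + 2/5·129 = 165. Off-path (audit) belief 0 gives 0·189 + 1·129 = 129.
Well-connected: no audit gives 165 − 0 = 165; audit gives 129 − 7 = 122. Stays. ✓
Unconnected: no audit gives 165 − 0 = 165; audit gives 129 − 33 = 96. Stays. ✓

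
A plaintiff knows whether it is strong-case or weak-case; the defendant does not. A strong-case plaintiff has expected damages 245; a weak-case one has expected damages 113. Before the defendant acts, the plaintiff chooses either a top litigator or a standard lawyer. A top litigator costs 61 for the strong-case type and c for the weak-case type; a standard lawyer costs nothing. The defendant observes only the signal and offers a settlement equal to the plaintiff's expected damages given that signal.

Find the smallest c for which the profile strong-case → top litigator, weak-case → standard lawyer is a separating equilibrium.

132

Under separation: top litigator → strong-case (pays 245); standard lawyer → weak-case (pays 113).
Strong-case: 245 − 61 = 184 ≥ 113 − 0 = 113. Holds regardless of c. ✓
Weak-case: 113 − 0 ≥ 245 − c, so c ≥ 245 − 113 = 132.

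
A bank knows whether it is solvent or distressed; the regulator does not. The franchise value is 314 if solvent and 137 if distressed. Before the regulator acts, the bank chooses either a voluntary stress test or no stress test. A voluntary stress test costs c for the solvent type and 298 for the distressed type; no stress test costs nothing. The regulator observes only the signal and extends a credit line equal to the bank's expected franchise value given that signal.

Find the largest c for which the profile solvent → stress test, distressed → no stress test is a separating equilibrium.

177

Under separation: stress test → solvent (pays 314); no stress test → distressed (pays 137).
Distressed: 137 − 0 = 137 ≥ 314 − 298 = 16. Holds regardless of c. ✓
Solvent: 314 − c ≥ 137 − 0, so c ≤ 314 − 137 = 177.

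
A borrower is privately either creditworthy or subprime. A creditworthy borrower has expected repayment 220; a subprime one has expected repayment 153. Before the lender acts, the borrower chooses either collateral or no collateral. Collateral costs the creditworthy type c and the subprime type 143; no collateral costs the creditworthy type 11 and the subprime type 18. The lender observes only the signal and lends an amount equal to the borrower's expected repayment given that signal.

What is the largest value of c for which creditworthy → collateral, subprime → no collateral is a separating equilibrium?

78

Under separation: collateral → creditworthy (pays 220); no collateral → subprime (pays 153).
Subprime: 153 − 18 = 135 ≥ 220 − 143 = 77. Holds regardless of c. ✓
Creditworthy: 220 − c ≥ 153 − 11, so c ≤ 220 − 142 = 78.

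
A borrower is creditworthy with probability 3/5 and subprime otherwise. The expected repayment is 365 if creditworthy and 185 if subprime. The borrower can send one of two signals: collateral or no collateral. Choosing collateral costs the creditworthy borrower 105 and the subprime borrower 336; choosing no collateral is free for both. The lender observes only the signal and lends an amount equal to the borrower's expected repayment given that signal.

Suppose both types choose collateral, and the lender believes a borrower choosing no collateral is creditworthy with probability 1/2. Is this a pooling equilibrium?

At the pooled signal (collateral) the lender holds the prior 3/5 and pays 3/5·365 + 2/5·185 = 293. Off-path (no collateral) belief 1/2 gives 1/2·365 + 1/2·185 = 275.
Creditworthy: collateral gives 293 − 105 = 188; no collateral gives 275 − 0 = 275. Deviates. ✗
Subprime: collateral gives 293 − 336 = -43; no collateral gives 275 − 0 = 275. Deviates. ✗

No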